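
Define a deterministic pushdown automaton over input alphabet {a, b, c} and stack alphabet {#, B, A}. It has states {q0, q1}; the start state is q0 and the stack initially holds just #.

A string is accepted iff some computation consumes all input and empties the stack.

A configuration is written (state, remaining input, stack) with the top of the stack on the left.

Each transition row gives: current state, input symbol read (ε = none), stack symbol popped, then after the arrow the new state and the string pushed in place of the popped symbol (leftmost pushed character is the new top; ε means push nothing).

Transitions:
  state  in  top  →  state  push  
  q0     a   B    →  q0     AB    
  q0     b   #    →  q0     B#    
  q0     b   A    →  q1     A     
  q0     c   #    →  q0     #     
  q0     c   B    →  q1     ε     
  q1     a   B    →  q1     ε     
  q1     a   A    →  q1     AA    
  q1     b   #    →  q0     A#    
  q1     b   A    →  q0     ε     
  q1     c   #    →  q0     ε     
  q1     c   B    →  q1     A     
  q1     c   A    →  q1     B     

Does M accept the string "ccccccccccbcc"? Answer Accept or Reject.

(q0, ccccccccccbcc, #)
  read c, top #: go to q0, push # → (q0, cccccccccbcc, #)
  read c, top #: go to q0, push # → (q0, ccccccccbcc, #)
  read c, top #: go to q0, push # → (q0, cccccccbcc, #)
  read c, top #: go to q0, push # → (q0, ccccccbcc, #)
  read c, top #: go to q0, push # → (q0, cccccbcc, #)
  read c, top #: go to q0, push # → (q0, ccccbcc, #)
  read c, top #: go to q0, push # → (q0, cccbcc, #)
  read c, top #: go to q0, push # → (q0, ccbcc, #)
  read c, top #: go to q0, push # → (q0, cbcc, #)
  read c, top #: go to q0, push # → (q0, bcc, #)
  read b, top #: go to q0, push B# → (q0, cc, B#)
  read c, top B: go to q1, push ε → (q1, c, #)
  read c, top #: go to q0, push ε → (q0, ε, ε)
All input consumed and the stack is empty.

Accept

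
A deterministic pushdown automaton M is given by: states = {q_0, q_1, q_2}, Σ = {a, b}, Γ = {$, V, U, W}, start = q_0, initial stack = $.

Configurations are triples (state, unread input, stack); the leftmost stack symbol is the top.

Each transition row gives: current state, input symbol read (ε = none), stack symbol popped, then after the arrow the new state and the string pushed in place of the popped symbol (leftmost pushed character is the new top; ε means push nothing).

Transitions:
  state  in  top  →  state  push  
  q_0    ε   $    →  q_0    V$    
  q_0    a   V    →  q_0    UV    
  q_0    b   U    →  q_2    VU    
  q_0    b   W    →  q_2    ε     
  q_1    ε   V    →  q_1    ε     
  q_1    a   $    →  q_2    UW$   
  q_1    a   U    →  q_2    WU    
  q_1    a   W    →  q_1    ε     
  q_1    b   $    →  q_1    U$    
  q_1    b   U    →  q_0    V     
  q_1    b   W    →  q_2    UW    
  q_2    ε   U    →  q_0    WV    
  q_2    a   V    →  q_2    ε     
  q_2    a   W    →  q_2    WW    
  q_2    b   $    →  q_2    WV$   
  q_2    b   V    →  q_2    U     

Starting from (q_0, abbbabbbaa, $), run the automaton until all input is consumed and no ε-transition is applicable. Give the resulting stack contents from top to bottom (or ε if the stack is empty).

(q_0, abbbabbbaa, $)
  ε-move, top $: go to q_0, push V$ → (q_0, abbbabbbaa, V$)
  read a, top V: go to q_0, push UV → (q_0, bbbabbbaa, UV$)
  read b, top U: go to q_2, push VU → (q_2, bbabbbaa, VUV$)
  read b, top V: go to q_2, push U → (q_2, babbbaa, UUV$)
  ε-move, top U: go to q_0, push WV → (q_0, babbbaa, WVUV$)
  read b, top W: go to q_2, push ε → (q_2, abbbaa, VUV$)
  read a, top V: go to q_2, push ε → (q_2, bbbaa, UV$)
  ε-move, top U: go to q_0, push WV → (q_0, bbbaa, WVV$)
  read b, top W: go to q_2, push ε → (q_2, bbaa, VV$)
  read b, top V: go to q_2, push U → (q_2, baa, UV$)
  ε-move, top U: go to q_0, push WV → (q_0, baa, WVV$)
  read b, top W: go to q_2, push ε → (q_2, aa, VV$)
  read a, top V: go to q_2, push ε → (q_2, a, V$)
  read a, top V: go to q_2, push ε → (q_2, ε, $)
All input consumed in state q_2 with stack $.

$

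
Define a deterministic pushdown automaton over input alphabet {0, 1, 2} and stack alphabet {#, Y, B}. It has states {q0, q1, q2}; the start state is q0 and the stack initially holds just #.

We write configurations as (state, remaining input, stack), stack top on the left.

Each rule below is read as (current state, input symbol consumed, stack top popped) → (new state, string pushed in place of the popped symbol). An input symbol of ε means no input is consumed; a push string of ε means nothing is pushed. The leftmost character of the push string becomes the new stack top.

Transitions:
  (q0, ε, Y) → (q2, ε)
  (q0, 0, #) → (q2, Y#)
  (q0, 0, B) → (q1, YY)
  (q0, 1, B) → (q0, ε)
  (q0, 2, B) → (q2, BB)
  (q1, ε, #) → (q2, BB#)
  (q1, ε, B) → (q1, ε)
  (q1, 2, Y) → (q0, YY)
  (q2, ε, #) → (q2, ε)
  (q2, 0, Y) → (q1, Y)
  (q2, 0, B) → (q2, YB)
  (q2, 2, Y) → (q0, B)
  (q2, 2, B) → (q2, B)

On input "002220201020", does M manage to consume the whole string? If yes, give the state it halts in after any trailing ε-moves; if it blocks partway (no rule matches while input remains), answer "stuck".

stuck

(q0, 002220201020, #)
  read 0, top #: go to q2, push Y# → (q2, 02220201020, Y#)
  read 0, top Y: go to q1, push Y → (q1, 2220201020, Y#)
  read 2, top Y: go to q0, push YY → (q0, 220201020, YY#)
  ε-move, top Y: go to q2, push ε → (q2, 220201020, Y#)
  read 2, top Y: go to q0, push B → (q0, 20201020, B#)
  read 2, top B: go to q2, push BB → (q2, 0201020, BB#)
  read 0, top B: go to q2, push YB → (q2, 201020, YBB#)
  read 2, top Y: go to q0, push B → (q0, 01020, BBB#)
  read 0, top B: go to q1, push YY → (q1, 1020, YYBB#)
No transition for (q1, 1, top Y); M blocks with input 1020 remaining.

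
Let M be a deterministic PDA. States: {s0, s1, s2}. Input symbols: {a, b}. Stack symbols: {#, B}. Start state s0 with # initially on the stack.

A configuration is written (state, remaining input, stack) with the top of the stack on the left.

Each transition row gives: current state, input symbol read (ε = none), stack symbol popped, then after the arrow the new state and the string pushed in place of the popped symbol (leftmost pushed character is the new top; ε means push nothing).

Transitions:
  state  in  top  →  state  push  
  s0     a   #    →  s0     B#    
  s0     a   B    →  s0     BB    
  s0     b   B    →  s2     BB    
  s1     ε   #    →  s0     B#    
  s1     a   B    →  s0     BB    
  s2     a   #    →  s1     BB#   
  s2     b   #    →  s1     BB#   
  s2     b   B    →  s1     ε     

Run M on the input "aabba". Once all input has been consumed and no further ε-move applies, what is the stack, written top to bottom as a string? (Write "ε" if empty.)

(s0, aabba, #)
  read a, top #: go to s0, push B# → (s0, abba, B#)
  read a, top B: go to s0, push BB → (s0, bba, BB#)
  read b, top B: go to s2, push BB → (s2, ba, BBB#)
  read b, top B: go to s1, push ε → (s1, a, BB#)
  read a, top B: go to s0, push BB → (s0, ε, BBB#)
All input consumed in state s0 with stack BBB#.

BBB#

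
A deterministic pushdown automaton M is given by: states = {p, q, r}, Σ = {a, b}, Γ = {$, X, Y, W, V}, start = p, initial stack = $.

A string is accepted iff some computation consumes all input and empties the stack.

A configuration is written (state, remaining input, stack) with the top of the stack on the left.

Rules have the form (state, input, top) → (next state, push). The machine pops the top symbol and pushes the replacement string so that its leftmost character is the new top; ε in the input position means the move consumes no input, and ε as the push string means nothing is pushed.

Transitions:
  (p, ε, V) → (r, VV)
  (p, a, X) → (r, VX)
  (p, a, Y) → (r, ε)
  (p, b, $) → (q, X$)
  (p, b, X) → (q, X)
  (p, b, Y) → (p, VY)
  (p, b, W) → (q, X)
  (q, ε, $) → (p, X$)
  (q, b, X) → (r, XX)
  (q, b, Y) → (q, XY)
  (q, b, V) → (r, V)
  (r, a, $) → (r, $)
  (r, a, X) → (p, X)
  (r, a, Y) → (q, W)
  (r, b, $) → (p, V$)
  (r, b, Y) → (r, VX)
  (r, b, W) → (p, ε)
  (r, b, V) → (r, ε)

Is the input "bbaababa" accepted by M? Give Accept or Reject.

Reject

(p, bbaababa, $)
  read b, top $: go to q, push X$ → (q, baababa, X$)
  read b, top X: go to r, push XX → (r, aababa, XX$)
  read a, top X: go to p, push X → (p, ababa, XX$)
  read a, top X: go to r, push VX → (r, baba, VXX$)
  read b, top V: go to r, push ε → (r, aba, XX$)
  read a, top X: go to p, push X → (p, ba, XX$)
  read b, top X: go to q, push X → (q, a, XX$)
No transition applies at (q, a, XX$); input not fully consumed.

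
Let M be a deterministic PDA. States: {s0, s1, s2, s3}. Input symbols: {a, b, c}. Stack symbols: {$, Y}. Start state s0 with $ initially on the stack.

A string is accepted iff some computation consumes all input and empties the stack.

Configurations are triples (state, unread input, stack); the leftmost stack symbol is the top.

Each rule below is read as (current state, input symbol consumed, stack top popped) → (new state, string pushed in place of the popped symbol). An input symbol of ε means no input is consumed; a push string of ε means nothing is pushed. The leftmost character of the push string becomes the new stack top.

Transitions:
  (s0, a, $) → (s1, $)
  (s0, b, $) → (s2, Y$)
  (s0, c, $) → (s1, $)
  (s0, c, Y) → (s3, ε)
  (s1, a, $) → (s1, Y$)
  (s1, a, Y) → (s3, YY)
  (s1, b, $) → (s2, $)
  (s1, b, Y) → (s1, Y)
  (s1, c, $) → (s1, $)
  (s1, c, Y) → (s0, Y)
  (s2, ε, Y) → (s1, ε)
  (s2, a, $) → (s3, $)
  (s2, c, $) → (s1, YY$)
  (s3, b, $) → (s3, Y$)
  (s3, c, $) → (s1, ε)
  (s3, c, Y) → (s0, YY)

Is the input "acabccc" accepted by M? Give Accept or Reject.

Accept

(s0, acabccc, $)
  read a, top $: go to s1, push $ → (s1, cabccc, $)
  read c, top $: go to s1, push $ → (s1, abccc, $)
  read a, top $: go to s1, push Y$ → (s1, bccc, Y$)
  read b, top Y: go to s1, push Y → (s1, ccc, Y$)
  read c, top Y: go to s0, push Y → (s0, cc, Y$)
  read c, top Y: go to s3, push ε → (s3, c, $)
  read c, top $: go to s1, push ε → (s1, ε, ε)
All input consumed and the stack is empty.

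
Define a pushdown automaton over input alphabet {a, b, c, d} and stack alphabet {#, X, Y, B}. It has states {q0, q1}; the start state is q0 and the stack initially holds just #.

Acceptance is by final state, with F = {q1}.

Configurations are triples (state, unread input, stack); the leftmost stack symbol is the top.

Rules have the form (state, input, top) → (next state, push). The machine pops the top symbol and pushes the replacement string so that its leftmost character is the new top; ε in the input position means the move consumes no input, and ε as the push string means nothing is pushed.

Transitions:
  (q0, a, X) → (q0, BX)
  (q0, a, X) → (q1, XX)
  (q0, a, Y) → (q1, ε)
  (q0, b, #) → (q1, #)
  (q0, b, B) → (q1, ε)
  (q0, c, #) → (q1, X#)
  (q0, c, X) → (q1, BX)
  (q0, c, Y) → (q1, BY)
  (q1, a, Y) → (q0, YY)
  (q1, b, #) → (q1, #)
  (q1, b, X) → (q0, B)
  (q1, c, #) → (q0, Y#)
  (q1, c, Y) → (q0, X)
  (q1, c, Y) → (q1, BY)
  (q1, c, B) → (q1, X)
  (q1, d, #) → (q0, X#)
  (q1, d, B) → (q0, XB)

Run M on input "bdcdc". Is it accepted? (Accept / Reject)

One accepting computation: (q0, bdcdc, #) ⊢ (q1, dcdc, #) ⊢ (q0, cdc, X#) ⊢ (q1, dc, BX#) ⊢ (q0, c, XBX#) ⊢ (q1, ε, BXBX#)
All input consumed and state q1 ∈ F.

Accept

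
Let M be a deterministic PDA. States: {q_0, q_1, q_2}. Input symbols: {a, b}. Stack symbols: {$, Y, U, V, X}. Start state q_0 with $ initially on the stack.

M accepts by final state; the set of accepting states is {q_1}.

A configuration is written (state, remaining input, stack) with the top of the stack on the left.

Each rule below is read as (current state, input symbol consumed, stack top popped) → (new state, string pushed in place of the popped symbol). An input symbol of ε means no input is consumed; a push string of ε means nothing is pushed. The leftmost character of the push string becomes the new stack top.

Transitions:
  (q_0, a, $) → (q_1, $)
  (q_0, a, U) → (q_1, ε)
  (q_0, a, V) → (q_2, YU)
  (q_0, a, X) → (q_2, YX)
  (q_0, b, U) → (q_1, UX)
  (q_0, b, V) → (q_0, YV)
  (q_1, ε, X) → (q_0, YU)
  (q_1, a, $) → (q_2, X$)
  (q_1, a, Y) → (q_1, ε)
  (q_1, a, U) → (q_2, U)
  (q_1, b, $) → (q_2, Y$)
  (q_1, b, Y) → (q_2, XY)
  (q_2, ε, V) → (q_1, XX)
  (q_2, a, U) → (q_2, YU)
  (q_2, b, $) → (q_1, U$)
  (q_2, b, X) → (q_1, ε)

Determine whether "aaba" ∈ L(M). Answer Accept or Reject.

(q_0, aaba, $)
  read a, top $: go to q_1, push $ → (q_1, aba, $)
  read a, top $: go to q_2, push X$ → (q_2, ba, X$)
  read b, top X: go to q_1, push ε → (q_1, a, $)
  read a, top $: go to q_2, push X$ → (q_2, ε, X$)
All input consumed; state q_2 ∉ F and no further ε-move applies.

Reject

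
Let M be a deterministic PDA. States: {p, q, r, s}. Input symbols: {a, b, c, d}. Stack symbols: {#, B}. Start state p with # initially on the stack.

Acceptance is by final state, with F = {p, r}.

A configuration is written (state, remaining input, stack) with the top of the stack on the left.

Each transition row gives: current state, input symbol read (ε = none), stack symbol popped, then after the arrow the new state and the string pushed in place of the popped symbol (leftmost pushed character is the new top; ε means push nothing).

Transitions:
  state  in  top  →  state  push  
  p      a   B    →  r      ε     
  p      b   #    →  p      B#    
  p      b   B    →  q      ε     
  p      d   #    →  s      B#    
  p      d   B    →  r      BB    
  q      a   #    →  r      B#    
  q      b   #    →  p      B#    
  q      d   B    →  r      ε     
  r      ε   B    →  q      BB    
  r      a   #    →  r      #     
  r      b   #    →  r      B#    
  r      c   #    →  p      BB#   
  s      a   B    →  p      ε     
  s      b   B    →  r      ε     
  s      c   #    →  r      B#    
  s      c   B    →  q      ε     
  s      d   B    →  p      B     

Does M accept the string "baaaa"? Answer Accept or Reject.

Accept

(p, baaaa, #)
  read b, top #: go to p, push B# → (p, aaaa, B#)
  read a, top B: go to r, push ε → (r, aaa, #)
  read a, top #: go to r, push # → (r, aa, #)
  read a, top #: go to r, push # → (r, a, #)
  read a, top #: go to r, push # → (r, ε, #)
All input consumed; state r ∈ F.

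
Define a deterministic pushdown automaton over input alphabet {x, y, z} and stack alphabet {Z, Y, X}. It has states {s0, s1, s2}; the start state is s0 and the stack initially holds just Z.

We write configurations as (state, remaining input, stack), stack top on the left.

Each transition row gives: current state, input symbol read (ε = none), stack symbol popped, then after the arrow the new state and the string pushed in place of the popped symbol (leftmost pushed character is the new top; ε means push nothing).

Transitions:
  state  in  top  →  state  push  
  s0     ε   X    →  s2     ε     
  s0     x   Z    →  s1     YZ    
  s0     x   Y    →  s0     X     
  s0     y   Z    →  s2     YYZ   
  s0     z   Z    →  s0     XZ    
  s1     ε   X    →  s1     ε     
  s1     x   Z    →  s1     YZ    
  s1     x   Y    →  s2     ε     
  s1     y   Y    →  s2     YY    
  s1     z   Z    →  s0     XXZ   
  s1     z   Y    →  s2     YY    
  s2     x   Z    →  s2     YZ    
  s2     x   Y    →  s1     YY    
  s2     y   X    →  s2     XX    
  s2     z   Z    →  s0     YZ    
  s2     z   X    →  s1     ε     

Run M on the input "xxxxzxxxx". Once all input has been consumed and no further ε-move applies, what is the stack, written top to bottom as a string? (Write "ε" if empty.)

(s0, xxxxzxxxx, Z)
  read x, top Z: go to s1, push YZ → (s1, xxxzxxxx, YZ)
  read x, top Y: go to s2, push ε → (s2, xxzxxxx, Z)
  read x, top Z: go to s2, push YZ → (s2, xzxxxx, YZ)
  read x, top Y: go to s1, push YY → (s1, zxxxx, YYZ)
  read z, top Y: go to s2, push YY → (s2, xxxx, YYYZ)
  read x, top Y: go to s1, push YY → (s1, xxx, YYYYZ)
  read x, top Y: go to s2, push ε → (s2, xx, YYYZ)
  read x, top Y: go to s1, push YY → (s1, x, YYYYZ)
  read x, top Y: go to s2, push ε → (s2, ε, YYYZ)
All input consumed in state s2 with stack YYYZ.

YYYZ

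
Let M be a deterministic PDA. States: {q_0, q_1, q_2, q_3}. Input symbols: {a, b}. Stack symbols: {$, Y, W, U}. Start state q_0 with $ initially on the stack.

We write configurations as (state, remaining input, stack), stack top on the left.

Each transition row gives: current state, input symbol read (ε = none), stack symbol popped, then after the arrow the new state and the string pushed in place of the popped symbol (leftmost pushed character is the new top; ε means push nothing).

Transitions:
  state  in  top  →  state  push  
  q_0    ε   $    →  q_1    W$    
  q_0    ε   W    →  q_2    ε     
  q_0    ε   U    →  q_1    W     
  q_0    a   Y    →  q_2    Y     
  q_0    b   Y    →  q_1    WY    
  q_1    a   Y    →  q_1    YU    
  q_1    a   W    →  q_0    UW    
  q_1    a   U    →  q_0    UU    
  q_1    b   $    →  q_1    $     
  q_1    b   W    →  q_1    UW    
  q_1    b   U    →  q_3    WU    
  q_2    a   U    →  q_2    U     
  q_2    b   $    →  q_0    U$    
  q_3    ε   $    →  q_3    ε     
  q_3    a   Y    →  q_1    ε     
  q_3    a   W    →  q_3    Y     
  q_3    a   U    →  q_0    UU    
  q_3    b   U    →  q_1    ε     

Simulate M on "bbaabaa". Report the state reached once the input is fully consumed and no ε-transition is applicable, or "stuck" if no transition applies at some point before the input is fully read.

q_1

(q_0, bbaabaa, $) ⊢ (q_1, bbaabaa, W$) ⊢ (q_1, baabaa, UW$) ⊢ (q_3, aabaa, WUW$) ⊢ (q_3, abaa, YUW$) ⊢ (q_1, baa, UW$) ⊢ (q_3, aa, WUW$) ⊢ (q_3, a, YUW$) ⊢ (q_1, ε, UW$)
All input consumed; M is in state q_1.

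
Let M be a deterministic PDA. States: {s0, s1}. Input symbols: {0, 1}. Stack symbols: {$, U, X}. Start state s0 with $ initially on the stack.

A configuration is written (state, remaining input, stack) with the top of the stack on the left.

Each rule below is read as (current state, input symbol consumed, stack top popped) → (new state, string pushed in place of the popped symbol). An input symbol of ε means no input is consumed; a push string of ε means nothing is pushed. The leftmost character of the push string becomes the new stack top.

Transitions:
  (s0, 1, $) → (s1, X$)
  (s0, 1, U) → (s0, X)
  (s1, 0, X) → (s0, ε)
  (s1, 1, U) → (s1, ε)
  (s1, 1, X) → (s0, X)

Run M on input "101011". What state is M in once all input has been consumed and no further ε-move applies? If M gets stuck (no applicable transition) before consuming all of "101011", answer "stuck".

(s0, 101011, $) ⊢ (s1, 01011, X$) ⊢ (s0, 1011, $) ⊢ (s1, 011, X$) ⊢ (s0, 11, $) ⊢ (s1, 1, X$) ⊢ (s0, ε, X$)
All input consumed; M is in state s0.

s0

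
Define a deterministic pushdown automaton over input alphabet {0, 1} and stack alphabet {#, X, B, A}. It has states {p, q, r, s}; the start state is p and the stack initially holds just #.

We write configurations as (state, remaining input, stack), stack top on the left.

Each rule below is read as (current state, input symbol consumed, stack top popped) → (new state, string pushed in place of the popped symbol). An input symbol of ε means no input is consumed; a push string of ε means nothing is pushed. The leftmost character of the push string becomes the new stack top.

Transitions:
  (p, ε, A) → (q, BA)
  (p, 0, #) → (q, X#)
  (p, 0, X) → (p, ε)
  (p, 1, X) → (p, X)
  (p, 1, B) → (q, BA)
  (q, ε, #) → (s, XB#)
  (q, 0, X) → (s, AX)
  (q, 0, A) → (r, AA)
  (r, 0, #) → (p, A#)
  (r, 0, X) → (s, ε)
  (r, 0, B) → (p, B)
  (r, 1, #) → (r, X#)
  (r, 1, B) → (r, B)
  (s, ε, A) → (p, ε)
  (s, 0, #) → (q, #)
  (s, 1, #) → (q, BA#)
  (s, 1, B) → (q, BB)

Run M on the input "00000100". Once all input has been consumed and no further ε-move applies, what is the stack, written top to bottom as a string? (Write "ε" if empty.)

X#

(p, 00000100, #)
  read 0, top #: go to q, push X# → (q, 0000100, X#)
  read 0, top X: go to s, push AX → (s, 000100, AX#)
  ε-move, top A: go to p, push ε → (p, 000100, X#)
  read 0, top X: go to p, push ε → (p, 00100, #)
  read 0, top #: go to q, push X# → (q, 0100, X#)
  read 0, top X: go to s, push AX → (s, 100, AX#)
  ε-move, top A: go to p, push ε → (p, 100, X#)
  read 1, top X: go to p, push X → (p, 00, X#)
  read 0, top X: go to p, push ε → (p, 0, #)
  read 0, top #: go to q, push X# → (q, ε, X#)
All input consumed in state q with stack X#.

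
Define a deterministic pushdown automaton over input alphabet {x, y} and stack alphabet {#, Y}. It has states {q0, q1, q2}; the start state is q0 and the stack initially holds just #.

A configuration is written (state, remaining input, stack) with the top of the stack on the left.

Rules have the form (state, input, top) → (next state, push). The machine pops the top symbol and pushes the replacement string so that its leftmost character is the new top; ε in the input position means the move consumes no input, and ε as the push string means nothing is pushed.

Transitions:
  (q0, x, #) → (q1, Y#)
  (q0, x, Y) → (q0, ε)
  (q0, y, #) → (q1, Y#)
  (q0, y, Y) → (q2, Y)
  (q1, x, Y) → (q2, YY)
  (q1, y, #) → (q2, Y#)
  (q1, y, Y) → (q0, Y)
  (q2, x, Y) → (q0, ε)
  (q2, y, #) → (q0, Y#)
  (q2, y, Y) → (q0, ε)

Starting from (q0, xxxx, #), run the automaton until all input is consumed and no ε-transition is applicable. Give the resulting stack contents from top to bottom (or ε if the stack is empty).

(q0, xxxx, #) ⊢ (q1, xxx, Y#) ⊢ (q2, xx, YY#) ⊢ (q0, x, Y#) ⊢ (q0, ε, #)
All input consumed in state q0 with stack #.

#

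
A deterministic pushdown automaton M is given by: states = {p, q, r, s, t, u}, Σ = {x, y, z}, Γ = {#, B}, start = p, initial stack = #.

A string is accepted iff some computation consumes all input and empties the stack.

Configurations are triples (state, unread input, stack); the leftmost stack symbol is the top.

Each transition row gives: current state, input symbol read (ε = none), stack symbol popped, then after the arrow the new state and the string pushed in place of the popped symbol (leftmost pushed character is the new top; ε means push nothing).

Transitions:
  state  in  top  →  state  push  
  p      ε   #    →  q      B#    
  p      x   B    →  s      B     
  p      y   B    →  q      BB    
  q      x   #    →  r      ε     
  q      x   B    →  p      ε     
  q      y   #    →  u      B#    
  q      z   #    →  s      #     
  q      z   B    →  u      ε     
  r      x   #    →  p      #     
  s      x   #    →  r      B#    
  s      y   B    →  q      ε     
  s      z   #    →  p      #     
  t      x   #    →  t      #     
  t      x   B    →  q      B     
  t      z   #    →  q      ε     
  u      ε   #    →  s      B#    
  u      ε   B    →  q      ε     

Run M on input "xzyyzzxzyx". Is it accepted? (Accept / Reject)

Accept

(p, xzyyzzxzyx, #) ⊢ (q, xzyyzzxzyx, B#) ⊢ (p, zyyzzxzyx, #) ⊢ (q, zyyzzxzyx, B#) ⊢ (u, yyzzxzyx, #) ⊢ (s, yyzzxzyx, B#) ⊢ (q, yzzxzyx, #) ⊢ (u, zzxzyx, B#) ⊢ (q, zzxzyx, #) ⊢ (s, zxzyx, #) ⊢ (p, xzyx, #) ⊢ (q, xzyx, B#) ⊢ (p, zyx, #) ⊢ (q, zyx, B#) ⊢ (u, yx, #) ⊢ (s, yx, B#) ⊢ (q, x, #) ⊢ (r, ε, ε)
All input consumed and the stack is empty.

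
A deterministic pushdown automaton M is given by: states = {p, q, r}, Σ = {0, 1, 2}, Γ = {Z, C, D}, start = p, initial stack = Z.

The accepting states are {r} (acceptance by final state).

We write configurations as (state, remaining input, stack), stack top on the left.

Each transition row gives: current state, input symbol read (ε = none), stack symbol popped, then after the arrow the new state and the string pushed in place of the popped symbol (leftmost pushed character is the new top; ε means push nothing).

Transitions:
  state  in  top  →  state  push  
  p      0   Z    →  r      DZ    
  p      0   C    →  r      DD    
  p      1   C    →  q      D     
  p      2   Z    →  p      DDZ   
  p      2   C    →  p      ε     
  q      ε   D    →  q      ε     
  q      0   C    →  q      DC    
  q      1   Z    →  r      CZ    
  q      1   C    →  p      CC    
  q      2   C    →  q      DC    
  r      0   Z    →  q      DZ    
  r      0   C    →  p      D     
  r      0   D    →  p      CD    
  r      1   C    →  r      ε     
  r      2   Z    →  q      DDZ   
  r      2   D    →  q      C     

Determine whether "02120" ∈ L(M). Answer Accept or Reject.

(p, 02120, Z)
  read 0, top Z: go to r, push DZ → (r, 2120, DZ)
  read 2, top D: go to q, push C → (q, 120, CZ)
  read 1, top C: go to p, push CC → (p, 20, CCZ)
  read 2, top C: go to p, push ε → (p, 0, CZ)
  read 0, top C: go to r, push DD → (r, ε, DDZ)
All input consumed; state r ∈ F.

Accept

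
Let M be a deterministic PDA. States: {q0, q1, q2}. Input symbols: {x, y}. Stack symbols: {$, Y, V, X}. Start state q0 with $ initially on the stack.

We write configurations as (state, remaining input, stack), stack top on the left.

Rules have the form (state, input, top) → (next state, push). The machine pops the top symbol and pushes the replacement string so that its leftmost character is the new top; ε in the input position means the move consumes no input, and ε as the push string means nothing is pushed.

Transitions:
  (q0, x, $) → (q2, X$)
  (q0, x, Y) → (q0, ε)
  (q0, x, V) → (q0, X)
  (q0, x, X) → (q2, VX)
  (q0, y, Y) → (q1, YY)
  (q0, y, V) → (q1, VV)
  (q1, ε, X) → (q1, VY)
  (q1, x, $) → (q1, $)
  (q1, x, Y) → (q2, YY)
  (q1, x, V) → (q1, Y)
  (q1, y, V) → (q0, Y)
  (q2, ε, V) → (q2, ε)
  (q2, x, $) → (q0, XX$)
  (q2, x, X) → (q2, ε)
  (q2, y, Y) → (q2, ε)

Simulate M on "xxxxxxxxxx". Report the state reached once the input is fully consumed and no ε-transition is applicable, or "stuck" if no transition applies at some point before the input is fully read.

(q0, xxxxxxxxxx, $) ⊢ (q2, xxxxxxxxx, X$) ⊢ (q2, xxxxxxxx, $) ⊢ (q0, xxxxxxx, XX$) ⊢ (q2, xxxxxx, VXX$) ⊢ (q2, xxxxxx, XX$) ⊢ (q2, xxxxx, X$) ⊢ (q2, xxxx, $) ⊢ (q0, xxx, XX$) ⊢ (q2, xx, VXX$) ⊢ (q2, xx, XX$) ⊢ (q2, x, X$) ⊢ (q2, ε, $)
All input consumed; M is in state q2.

q2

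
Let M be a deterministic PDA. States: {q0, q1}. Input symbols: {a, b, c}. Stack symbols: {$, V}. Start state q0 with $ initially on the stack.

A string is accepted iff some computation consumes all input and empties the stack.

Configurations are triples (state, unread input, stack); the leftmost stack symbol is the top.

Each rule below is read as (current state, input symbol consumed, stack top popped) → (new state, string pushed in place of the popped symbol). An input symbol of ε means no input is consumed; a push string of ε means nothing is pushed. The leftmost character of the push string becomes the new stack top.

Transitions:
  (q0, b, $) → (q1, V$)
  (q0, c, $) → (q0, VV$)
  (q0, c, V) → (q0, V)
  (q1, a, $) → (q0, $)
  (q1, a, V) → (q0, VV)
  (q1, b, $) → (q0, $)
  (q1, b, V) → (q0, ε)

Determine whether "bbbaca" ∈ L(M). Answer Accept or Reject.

Reject

(q0, bbbaca, $) ⊢ (q1, bbaca, V$) ⊢ (q0, baca, $) ⊢ (q1, aca, V$) ⊢ (q0, ca, VV$) ⊢ (q0, a, VV$)
No transition applies at (q0, a, VV$); input not fully consumed.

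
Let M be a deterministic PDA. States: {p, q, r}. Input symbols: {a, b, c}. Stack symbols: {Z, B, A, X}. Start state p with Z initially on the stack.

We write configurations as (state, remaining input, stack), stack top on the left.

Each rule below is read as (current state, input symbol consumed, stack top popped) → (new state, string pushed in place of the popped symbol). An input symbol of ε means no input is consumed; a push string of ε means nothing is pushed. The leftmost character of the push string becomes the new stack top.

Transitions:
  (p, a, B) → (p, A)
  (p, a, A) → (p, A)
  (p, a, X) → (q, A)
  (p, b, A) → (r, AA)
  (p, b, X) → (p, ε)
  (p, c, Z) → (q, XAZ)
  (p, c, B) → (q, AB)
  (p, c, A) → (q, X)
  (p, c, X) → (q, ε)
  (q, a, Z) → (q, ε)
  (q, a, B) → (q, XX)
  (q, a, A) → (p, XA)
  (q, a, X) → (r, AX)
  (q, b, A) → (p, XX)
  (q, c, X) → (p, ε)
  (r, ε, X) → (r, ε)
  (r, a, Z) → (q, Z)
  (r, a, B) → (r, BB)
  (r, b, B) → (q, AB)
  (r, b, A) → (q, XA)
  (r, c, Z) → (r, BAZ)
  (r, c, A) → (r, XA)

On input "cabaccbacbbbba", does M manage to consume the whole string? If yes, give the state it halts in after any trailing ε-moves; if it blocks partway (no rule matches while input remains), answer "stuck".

stuck

(p, cabaccbacbbbba, Z)
  read c, top Z: go to q, push XAZ → (q, abaccbacbbbba, XAZ)
  read a, top X: go to r, push AX → (r, baccbacbbbba, AXAZ)
  read b, top A: go to q, push XA → (q, accbacbbbba, XAXAZ)
  read a, top X: go to r, push AX → (r, ccbacbbbba, AXAXAZ)
  read c, top A: go to r, push XA → (r, cbacbbbba, XAXAXAZ)
  ε-move, top X: go to r, push ε → (r, cbacbbbba, AXAXAZ)
  read c, top A: go to r, push XA → (r, bacbbbba, XAXAXAZ)
  ε-move, top X: go to r, push ε → (r, bacbbbba, AXAXAZ)
  read b, top A: go to q, push XA → (q, acbbbba, XAXAXAZ)
  read a, top X: go to r, push AX → (r, cbbbba, AXAXAXAZ)
  read c, top A: go to r, push XA → (r, bbbba, XAXAXAXAZ)
  ε-move, top X: go to r, push ε → (r, bbbba, AXAXAXAZ)
  read b, top A: go to q, push XA → (q, bbba, XAXAXAXAZ)
No transition for (q, b, top X); M blocks with input bbba remaining.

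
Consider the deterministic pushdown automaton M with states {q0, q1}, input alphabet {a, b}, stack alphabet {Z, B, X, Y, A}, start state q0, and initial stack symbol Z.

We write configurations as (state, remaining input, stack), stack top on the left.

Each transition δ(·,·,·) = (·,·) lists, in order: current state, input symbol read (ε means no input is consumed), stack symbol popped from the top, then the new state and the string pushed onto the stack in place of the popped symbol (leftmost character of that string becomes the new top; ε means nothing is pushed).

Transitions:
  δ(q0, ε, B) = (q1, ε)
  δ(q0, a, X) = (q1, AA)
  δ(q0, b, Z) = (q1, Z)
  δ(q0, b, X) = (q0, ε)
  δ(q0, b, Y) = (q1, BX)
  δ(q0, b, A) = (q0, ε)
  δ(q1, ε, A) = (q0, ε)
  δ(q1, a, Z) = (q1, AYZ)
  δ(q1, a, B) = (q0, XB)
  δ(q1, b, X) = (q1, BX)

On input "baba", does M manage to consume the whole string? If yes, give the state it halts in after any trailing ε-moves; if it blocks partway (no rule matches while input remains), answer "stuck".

(q0, baba, Z)
  read b, top Z: go to q1, push Z → (q1, aba, Z)
  read a, top Z: go to q1, push AYZ → (q1, ba, AYZ)
  ε-move, top A: go to q0, push ε → (q0, ba, YZ)
  read b, top Y: go to q1, push BX → (q1, a, BXZ)
  read a, top B: go to q0, push XB → (q0, ε, XBXZ)
All input consumed; M is in state q0.

q0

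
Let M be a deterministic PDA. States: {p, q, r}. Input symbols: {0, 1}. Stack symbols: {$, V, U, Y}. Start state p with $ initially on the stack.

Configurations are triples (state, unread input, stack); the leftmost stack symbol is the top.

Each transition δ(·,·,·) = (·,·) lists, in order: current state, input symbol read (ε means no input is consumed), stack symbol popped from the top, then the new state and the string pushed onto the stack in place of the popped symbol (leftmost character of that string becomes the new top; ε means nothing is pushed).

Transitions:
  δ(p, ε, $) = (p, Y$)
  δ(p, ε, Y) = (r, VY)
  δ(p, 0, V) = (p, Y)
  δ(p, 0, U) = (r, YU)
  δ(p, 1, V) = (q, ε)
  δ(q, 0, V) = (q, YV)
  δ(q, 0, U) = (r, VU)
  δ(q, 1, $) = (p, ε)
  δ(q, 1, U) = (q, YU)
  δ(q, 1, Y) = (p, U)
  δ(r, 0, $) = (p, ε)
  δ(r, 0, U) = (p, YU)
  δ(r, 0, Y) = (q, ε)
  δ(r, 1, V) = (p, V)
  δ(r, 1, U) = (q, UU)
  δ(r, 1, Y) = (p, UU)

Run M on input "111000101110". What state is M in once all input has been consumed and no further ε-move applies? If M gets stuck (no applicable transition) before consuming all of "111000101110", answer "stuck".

(p, 111000101110, $)
  ε-move, top $: go to p, push Y$ → (p, 111000101110, Y$)
  ε-move, top Y: go to r, push VY → (r, 111000101110, VY$)
  read 1, top V: go to p, push V → (p, 11000101110, VY$)
  read 1, top V: go to q, push ε → (q, 1000101110, Y$)
  read 1, top Y: go to p, push U → (p, 000101110, U$)
  read 0, top U: go to r, push YU → (r, 00101110, YU$)
  read 0, top Y: go to q, push ε → (q, 0101110, U$)
  read 0, top U: go to r, push VU → (r, 101110, VU$)
  read 1, top V: go to p, push V → (p, 01110, VU$)
  read 0, top V: go to p, push Y → (p, 1110, YU$)
  ε-move, top Y: go to r, push VY → (r, 1110, VYU$)
  read 1, top V: go to p, push V → (p, 110, VYU$)
  read 1, top V: go to q, push ε → (q, 10, YU$)
  read 1, top Y: go to p, push U → (p, 0, UU$)
  read 0, top U: go to r, push YU → (r, ε, YUU$)
All input consumed; M is in state r.

r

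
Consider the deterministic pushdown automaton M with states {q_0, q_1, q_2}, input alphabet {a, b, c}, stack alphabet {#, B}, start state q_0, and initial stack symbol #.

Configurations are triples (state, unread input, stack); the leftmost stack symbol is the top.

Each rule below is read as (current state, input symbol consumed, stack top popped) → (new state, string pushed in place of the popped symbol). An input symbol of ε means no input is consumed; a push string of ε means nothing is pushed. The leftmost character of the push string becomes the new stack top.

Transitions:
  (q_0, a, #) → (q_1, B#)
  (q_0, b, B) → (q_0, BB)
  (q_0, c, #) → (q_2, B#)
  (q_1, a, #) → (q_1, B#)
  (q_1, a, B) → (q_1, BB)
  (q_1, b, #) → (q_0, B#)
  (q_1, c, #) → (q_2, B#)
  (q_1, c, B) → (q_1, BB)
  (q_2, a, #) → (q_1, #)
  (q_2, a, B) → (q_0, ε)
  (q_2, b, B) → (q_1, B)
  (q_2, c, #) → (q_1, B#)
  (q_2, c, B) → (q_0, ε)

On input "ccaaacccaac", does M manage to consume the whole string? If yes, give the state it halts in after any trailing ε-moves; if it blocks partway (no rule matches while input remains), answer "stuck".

(q_0, ccaaacccaac, #)
  read c, top #: go to q_2, push B# → (q_2, caaacccaac, B#)
  read c, top B: go to q_0, push ε → (q_0, aaacccaac, #)
  read a, top #: go to q_1, push B# → (q_1, aacccaac, B#)
  read a, top B: go to q_1, push BB → (q_1, acccaac, BB#)
  read a, top B: go to q_1, push BB → (q_1, cccaac, BBB#)
  read c, top B: go to q_1, push BB → (q_1, ccaac, BBBB#)
  read c, top B: go to q_1, push BB → (q_1, caac, BBBBB#)
  read c, top B: go to q_1, push BB → (q_1, aac, BBBBBB#)
  read a, top B: go to q_1, push BB → (q_1, ac, BBBBBBB#)
  read a, top B: go to q_1, push BB → (q_1, c, BBBBBBBB#)
  read c, top B: go to q_1, push BB → (q_1, ε, BBBBBBBBB#)
All input consumed; M is in state q_1.

q_1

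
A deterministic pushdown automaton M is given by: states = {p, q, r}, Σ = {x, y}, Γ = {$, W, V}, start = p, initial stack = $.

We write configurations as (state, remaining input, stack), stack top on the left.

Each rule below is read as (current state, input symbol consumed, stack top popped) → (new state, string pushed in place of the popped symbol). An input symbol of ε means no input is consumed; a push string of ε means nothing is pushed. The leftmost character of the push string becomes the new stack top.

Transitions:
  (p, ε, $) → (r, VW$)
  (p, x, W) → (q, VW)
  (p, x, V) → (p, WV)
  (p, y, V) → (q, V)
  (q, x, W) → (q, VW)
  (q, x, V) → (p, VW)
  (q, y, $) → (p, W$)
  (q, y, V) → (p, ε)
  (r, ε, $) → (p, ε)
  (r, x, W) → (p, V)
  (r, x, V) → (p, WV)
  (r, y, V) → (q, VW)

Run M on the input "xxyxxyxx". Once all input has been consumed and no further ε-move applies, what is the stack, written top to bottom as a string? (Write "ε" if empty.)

(p, xxyxxyxx, $)
  ε-move, top $: go to r, push VW$ → (r, xxyxxyxx, VW$)
  read x, top V: go to p, push WV → (p, xyxxyxx, WVW$)
  read x, top W: go to q, push VW → (q, yxxyxx, VWVW$)
  read y, top V: go to p, push ε → (p, xxyxx, WVW$)
  read x, top W: go to q, push VW → (q, xyxx, VWVW$)
  read x, top V: go to p, push VW → (p, yxx, VWWVW$)
  read y, top V: go to q, push V → (q, xx, VWWVW$)
  read x, top V: go to p, push VW → (p, x, VWWWVW$)
  read x, top V: go to p, push WV → (p, ε, WVWWWVW$)
All input consumed in state p with stack WVWWWVW$.

WVWWWVW$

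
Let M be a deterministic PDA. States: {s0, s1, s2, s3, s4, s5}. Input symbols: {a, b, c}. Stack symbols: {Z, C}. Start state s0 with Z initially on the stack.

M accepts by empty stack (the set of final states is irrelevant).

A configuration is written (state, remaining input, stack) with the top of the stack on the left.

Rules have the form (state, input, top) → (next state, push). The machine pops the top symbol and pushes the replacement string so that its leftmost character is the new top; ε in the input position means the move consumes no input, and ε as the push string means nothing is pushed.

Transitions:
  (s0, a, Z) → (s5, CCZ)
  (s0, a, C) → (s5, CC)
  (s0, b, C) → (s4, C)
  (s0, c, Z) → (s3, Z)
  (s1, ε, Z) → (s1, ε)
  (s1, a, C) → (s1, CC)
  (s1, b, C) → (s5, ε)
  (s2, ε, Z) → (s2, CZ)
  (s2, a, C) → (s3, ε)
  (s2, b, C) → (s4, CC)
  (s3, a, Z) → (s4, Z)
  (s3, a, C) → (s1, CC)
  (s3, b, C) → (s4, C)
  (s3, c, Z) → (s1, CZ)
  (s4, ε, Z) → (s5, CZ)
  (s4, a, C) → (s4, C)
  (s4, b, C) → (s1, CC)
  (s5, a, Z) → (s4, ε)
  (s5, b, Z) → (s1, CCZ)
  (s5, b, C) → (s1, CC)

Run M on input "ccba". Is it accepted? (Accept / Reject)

(s0, ccba, Z)
  read c, top Z: go to s3, push Z → (s3, cba, Z)
  read c, top Z: go to s1, push CZ → (s1, ba, CZ)
  read b, top C: go to s5, push ε → (s5, a, Z)
  read a, top Z: go to s4, push ε → (s4, ε, ε)
All input consumed and the stack is empty.

Accept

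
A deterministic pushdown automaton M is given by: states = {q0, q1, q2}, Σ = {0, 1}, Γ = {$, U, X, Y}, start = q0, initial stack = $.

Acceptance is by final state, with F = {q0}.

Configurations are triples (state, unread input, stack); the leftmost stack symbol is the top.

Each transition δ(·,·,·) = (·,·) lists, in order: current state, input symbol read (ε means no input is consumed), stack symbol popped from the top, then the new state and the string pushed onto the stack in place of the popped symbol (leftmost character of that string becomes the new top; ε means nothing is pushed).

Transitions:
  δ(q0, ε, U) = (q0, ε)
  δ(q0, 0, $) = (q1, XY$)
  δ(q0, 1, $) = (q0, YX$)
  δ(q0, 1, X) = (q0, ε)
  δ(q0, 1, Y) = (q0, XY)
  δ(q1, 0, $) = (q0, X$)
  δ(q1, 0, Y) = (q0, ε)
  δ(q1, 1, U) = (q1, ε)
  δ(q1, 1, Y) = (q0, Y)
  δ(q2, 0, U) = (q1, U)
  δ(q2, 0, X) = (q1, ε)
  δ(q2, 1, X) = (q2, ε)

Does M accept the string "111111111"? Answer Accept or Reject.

Accept

(q0, 111111111, $)
  read 1, top $: go to q0, push YX$ → (q0, 11111111, YX$)
  read 1, top Y: go to q0, push XY → (q0, 1111111, XYX$)
  read 1, top X: go to q0, push ε → (q0, 111111, YX$)
  read 1, top Y: go to q0, push XY → (q0, 11111, XYX$)
  read 1, top X: go to q0, push ε → (q0, 1111, YX$)
  read 1, top Y: go to q0, push XY → (q0, 111, XYX$)
  read 1, top X: go to q0, push ε → (q0, 11, YX$)
  read 1, top Y: go to q0, push XY → (q0, 1, XYX$)
  read 1, top X: go to q0, push ε → (q0, ε, YX$)
All input consumed; state q0 ∈ F.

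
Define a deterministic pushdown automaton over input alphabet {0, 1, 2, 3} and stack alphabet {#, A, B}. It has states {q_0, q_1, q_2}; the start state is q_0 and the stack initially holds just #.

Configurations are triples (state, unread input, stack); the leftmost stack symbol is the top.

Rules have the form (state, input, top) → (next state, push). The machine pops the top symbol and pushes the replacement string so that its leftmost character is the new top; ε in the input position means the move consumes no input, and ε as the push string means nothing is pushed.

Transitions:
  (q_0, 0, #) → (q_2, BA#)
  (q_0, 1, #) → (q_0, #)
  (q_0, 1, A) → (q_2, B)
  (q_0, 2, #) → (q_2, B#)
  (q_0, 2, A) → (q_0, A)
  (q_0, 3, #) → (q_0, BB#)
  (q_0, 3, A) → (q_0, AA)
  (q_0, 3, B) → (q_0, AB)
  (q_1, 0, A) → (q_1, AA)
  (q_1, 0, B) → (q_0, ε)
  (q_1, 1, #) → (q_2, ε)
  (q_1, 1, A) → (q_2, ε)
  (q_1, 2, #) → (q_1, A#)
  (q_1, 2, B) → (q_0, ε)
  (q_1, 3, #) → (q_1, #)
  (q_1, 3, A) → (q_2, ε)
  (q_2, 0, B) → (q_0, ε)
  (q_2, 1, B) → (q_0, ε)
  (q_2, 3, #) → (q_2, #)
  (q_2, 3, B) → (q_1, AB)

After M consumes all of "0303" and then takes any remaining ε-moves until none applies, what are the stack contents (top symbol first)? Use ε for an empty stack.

ABA#

(q_0, 0303, #) ⊢ (q_2, 303, BA#) ⊢ (q_1, 03, ABA#) ⊢ (q_1, 3, AABA#) ⊢ (q_2, ε, ABA#)
All input consumed in state q_2 with stack ABA#.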